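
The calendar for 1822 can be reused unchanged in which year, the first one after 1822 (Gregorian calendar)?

1833

Two years share a calendar iff Jan 1 falls on the same weekday and both are leap or both are common. 1822: Jan 1 is Tuesday, common year.
1823: Jan 1 Wednesday, common
1824: Jan 1 Thursday, leap
1825: Jan 1 Saturday, common
1826: Jan 1 Sunday, common
1827: Jan 1 Monday, common
1828: Jan 1 Tuesday, leap
1829: Jan 1 Thursday, common
1830: Jan 1 Friday, common
1831: Jan 1 Saturday, common
1832: Jan 1 Sunday, leap
1833: Jan 1 Tuesday, common
1833 matches on both conditions.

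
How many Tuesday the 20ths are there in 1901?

1

Check the 20th of each month of 1901: Jan 20: Sun, Feb 20: Wed, Mar 20: Wed, Apr 20: Sat, May 20: Mon, Jun 20: Thu, Jul 20: Sat, Aug 20: Tue, Sep 20: Fri, Oct 20: Sun, Nov 20: Wed, Dec 20: Fri.
Tuesday occurs in August — 1 month.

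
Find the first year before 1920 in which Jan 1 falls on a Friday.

1915

Jan 1 advances by 2 weekdays after a leap year and by 1 after a common year.
1920: Jan 1 is Thursday (leap).
1919: Wednesday
1918: Tuesday
1917: Monday
1916: Saturday (leap)
1915: Friday
1915 begins on a Friday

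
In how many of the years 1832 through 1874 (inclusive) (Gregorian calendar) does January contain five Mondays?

18

January has 31 days; it has five Mondays when Monday falls among the first (month-length − 28) days — i.e. when January 1 is one of Monday/Sunday/Saturday.
January 1 by year: 1832:Sun✓ 1833:Tue 1834:Wed 1835:Thu 1836:Fri 1837:Sun✓ 1838:Mon✓ 1839:Tue 1840:Wed 1841:Fri 1842:Sat✓ 1843:Sun✓ 1844:Mon✓ 1845:Wed 1846:Thu …(13 more)… 1860:Sun✓ 1861:Tue 1862:Wed 1863:Thu 1864:Fri 1865:Sun✓ 1866:Mon✓ 1867:Tue 1868:Wed 1869:Fri 1870:Sat✓ 1871:Sun✓ 1872:Mon✓ 1873:Wed 1874:Thu
Years with five Mondays: 1832, 1837, 1838, 1842, 1843, 1844, 1848, 1849, 1853, 1854, 1855, 1859, 1860, 1865, 1866, 1870, 1871, 1872 → 18.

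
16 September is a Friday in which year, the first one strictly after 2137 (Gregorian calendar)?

2140

From one year to the next, a fixed date's weekday advances by 1, or by 2 when a Feb 29 lies between the two dates.
2137: September 16 is Monday.
2138: Tuesday (+1)
2139: Wednesday (+1)
2140: Friday (+2)
16 September falls on a Friday in 2140.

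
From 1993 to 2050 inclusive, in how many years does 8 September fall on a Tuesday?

8

Track 8 September's weekday year by year (advancing +1, or +2 across a Feb 29):
  1993: Wed  1994: Thu (+1)  1995: Fri (+1)  1996: Sun (+2)  1997: Mon (+1)
  1998: Tue (+1) ✓  1999: Wed (+1)  2000: Fri (+2)  2001: Sat (+1)  2002: Sun (+1)
  2003: Mon (+1)  2004: Wed (+2)  2005: Thu (+1)  2006: Fri (+1)  … (30 more years) …
  2037: Tue (+1) ✓  2038: Wed (+1)  2039: Thu (+1)  2040: Sat (+2)  2041: Sun (+1)
  2042: Mon (+1)  2043: Tue (+1) ✓  2044: Thu (+2)  2045: Fri (+1)  2046: Sat (+1)
  2047: Sun (+1)  2048: Tue (+2) ✓  2049: Wed (+1)  2050: Thu (+1)
Tuesday years: 1998, 2009, 2015, 2020, 2026, 2037, 2043, 2048 — 8 in total.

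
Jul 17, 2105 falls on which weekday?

January 1, 2105 is a Thursday.
July 17 is day 198 of the year, i.e. 197 days after Jan 1.
197 mod 7 = 1, so advance 1 weekday from Thursday: Friday.

Friday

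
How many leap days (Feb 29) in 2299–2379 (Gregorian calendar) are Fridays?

Leap years in 2299–2379: 19 of them.
Feb 29 weekday advances by 5 (mod 7) from one leap year to the next four years later (or differs when a century non-leap intervenes).
Leap-day weekdays: 2304:Mon 2308:Sat 2312:Thu 2316:Tue 2320:Sun 2324:Fri✓ 2328:Wed 2332:Mon 2336:Sat 2340:Thu 2344:Tue 2348:Sun 2352:Fri✓ 2356:Wed 2360:Mon 2364:Sat 2368:Thu 2372:Tue 2376:Sun
Friday: 2324, 2352 → 2.

2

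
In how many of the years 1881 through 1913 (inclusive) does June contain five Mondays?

9

June has 30 days; it has five Mondays when Monday falls among the first (month-length − 28) days — i.e. when June 1 is one of Monday/Sunday.
June 1 by year: 1881:Wed 1882:Thu 1883:Fri 1884:Sun✓ 1885:Mon✓ 1886:Tue 1887:Wed 1888:Fri 1889:Sat 1890:Sun✓ 1891:Mon✓ 1892:Wed 1893:Thu 1894:Fri 1895:Sat …(3 more)… 1899:Thu 1900:Fri 1901:Sat 1902:Sun✓ 1903:Mon✓ 1904:Wed 1905:Thu 1906:Fri 1907:Sat 1908:Mon✓ 1909:Tue 1910:Wed 1911:Thu 1912:Sat 1913:Sun✓
Years with five Mondays: 1884, 1885, 1890, 1891, 1896, 1902, 1903, 1908, 1913 → 9.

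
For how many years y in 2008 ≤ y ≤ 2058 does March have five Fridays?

March has 31 days; it has five Fridays when Friday falls among the first (month-length − 28) days — i.e. when March 1 is one of Friday/Thursday/Wednesday.
March 1 by year: 2008:Sat 2009:Sun 2010:Mon 2011:Tue 2012:Thu✓ 2013:Fri✓ 2014:Sat 2015:Sun 2016:Tue 2017:Wed✓ 2018:Thu✓ 2019:Fri✓ 2020:Sun 2021:Mon 2022:Tue …(21 more)… 2044:Tue 2045:Wed✓ 2046:Thu✓ 2047:Fri✓ 2048:Sun 2049:Mon 2050:Tue 2051:Wed✓ 2052:Fri✓ 2053:Sat 2054:Sun 2055:Mon 2056:Wed✓ 2057:Thu✓ 2058:Fri✓
Years with five Fridays: 2012, 2013, 2017, 2018, 2019, 2023, 2024, 2028, 2029, 2030, 2034, 2035, 2040, 2041, 2045, 2046, 2047, 2051, 2052, 2056, 2057, 2058 → 22.

22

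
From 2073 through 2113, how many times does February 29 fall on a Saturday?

1

Leap years in 2073–2113: 9 of them.
Feb 29 weekday advances by 5 (mod 7) from one leap year to the next four years later (or differs when a century non-leap intervenes).
Leap-day weekdays: 2076:Sat✓ 2080:Thu 2084:Tue 2088:Sun 2092:Fri 2096:Wed 2104:Fri 2108:Wed 2112:Mon
Saturday: 2076 → 1.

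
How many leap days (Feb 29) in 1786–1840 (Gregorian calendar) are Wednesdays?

Leap years in 1786–1840: 13 of them.
Feb 29 weekday advances by 5 (mod 7) from one leap year to the next four years later (or differs when a century non-leap intervenes).
Leap-day weekdays: 1788:Fri 1792:Wed✓ 1796:Mon 1804:Wed✓ 1808:Mon 1812:Sat 1816:Thu 1820:Tue 1824:Sun 1828:Fri 1832:Wed✓ 1836:Mon 1840:Sat
Wednesday: 1792, 1804, 1832 → 3.

3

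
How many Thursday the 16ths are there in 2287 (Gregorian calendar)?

Check the 16th of each month of 2287: Jan 16: Sun, Feb 16: Wed, Mar 16: Wed, Apr 16: Sat, May 16: Mon, Jun 16: Thu, Jul 16: Sat, Aug 16: Tue, Sep 16: Fri, Oct 16: Sun, Nov 16: Wed, Dec 16: Fri.
Thursday occurs in June — 1 month.

1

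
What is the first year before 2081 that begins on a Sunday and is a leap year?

2068

Jan 1 advances by 2 weekdays after a leap year and by 1 after a common year.
2081: Jan 1 is Wednesday.
2080: Monday (leap)
2079: Sunday
2078: Saturday
2077: Friday
2076: Wednesday (leap)
2075: Tuesday
2074: Monday
2073: Sunday
2072: Friday (leap)
2071: Thursday
2070: Wednesday
2069: Tuesday
2068: Sunday (leap)
2068 begins on a Sunday and is a leap year.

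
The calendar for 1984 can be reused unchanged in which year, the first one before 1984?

1956

Two years share a calendar iff Jan 1 falls on the same weekday and both are leap or both are common. 1984: Jan 1 is Sunday, leap year.
1983: Jan 1 Saturday, common
1982: Jan 1 Friday, common
1981: Jan 1 Thursday, common
1980: Jan 1 Tuesday, leap
1979: Jan 1 Monday, common
1978: Jan 1 Sunday, common
1977: Jan 1 Saturday, common
1976: Jan 1 Thursday, leap
1975: Jan 1 Wednesday, common
1974: Jan 1 Tuesday, common
1973: Jan 1 Monday, common
1972: Jan 1 Saturday, leap
1971: Jan 1 Friday, common
1970: Jan 1 Thursday, common
1969: Jan 1 Wednesday, common
1968: Jan 1 Monday, leap
1967: Jan 1 Sunday, common
1966: Jan 1 Saturday, common
1965: Jan 1 Friday, common
1964: Jan 1 Wednesday, leap
1963: Jan 1 Tuesday, common
1962: Jan 1 Monday, common
1961: Jan 1 Sunday, common
1960: Jan 1 Friday, leap
1959: Jan 1 Thursday, common
1958: Jan 1 Wednesday, common
1957: Jan 1 Tuesday, common
1956: Jan 1 Sunday, leap
1956 matches on both conditions.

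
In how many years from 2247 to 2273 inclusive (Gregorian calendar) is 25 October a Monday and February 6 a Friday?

Check each year's weekday for 25 October and February 6:
  2247: Mon/Sat  2248: Wed/Sun  2249: Thu/Tue  2250: Fri/Wed  2251: Sat/Thu  2252: Mon/Fri ✓  2253: Tue/Sun  2254: Wed/Mon  2255: Thu/Tue  2256: Sat/Wed  2257: Sun/Fri  2258: Mon/Sat  2259: Tue/Sun  2260: Thu/Mon  2261: Fri/Wed  2262: Sat/Thu  2263: Sun/Fri  2264: Tue/Sat  2265: Wed/Mon  2266: Thu/Tue  2267: Fri/Wed  2268: Sun/Thu  2269: Mon/Sat  2270: Tue/Sun  2271: Wed/Mon  2272: Fri/Tue  2273: Sat/Thu
Both conditions hold in: 2252 — 1.

1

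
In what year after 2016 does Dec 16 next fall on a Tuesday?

2025

From one year to the next, a fixed date's weekday advances by 1, or by 2 when a Feb 29 lies between the two dates.
2016: December 16 is Friday.
2017: Saturday (+1)
2018: Sunday (+1)
2019: Monday (+1)
2020: Wednesday (+2)
2021: Thursday (+1)
2022: Friday (+1)
2023: Saturday (+1)
2024: Monday (+2)
2025: Tuesday (+1)
Dec 16 falls on a Tuesday in 2025.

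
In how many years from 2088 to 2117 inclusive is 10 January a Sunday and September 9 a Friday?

1

Check each year's weekday for 10 January and September 9:
  2088: Sat/Thu  2089: Mon/Fri  2090: Tue/Sat  2091: Wed/Sun  2092: Thu/Tue  2093: Sat/Wed  2094: Sun/Thu  2095: Mon/Fri  2096: Tue/Sun  2097: Thu/Mon  2098: Fri/Tue  2099: Sat/Wed  2100: Sun/Thu  2101: Mon/Fri  2102: Tue/Sat  2103: Wed/Sun  2104: Thu/Tue  2105: Sat/Wed  2106: Sun/Thu  2107: Mon/Fri  2108: Tue/Sun  2109: Thu/Mon  2110: Fri/Tue  2111: Sat/Wed  2112: Sun/Fri ✓  2113: Tue/Sat  2114: Wed/Sun  2115: Thu/Mon  2116: Fri/Wed  2117: Sun/Thu
Both conditions hold in: 2112 — 1.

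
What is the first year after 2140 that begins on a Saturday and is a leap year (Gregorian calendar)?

Jan 1 advances by 2 weekdays after a leap year and by 1 after a common year.
2140: Jan 1 is Friday (leap).
2141: Sunday
2142: Monday
2143: Tuesday
2144: Wednesday (leap)
2145: Friday
2146: Saturday
2147: Sunday
2148: Monday (leap)
2149: Wednesday
2150: Thursday
2151: Friday
2152: Saturday (leap)
2152 begins on a Saturday and is a leap year.

2152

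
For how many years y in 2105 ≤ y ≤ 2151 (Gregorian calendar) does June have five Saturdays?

June has 30 days; it has five Saturdays when Saturday falls among the first (month-length − 28) days — i.e. when June 1 is one of Saturday/Friday.
June 1 by year: 2105:Mon 2106:Tue 2107:Wed 2108:Fri✓ 2109:Sat✓ 2110:Sun 2111:Mon 2112:Wed 2113:Thu 2114:Fri✓ 2115:Sat✓ 2116:Mon 2117:Tue 2118:Wed 2119:Thu …(17 more)… 2137:Sat✓ 2138:Sun 2139:Mon 2140:Wed 2141:Thu 2142:Fri✓ 2143:Sat✓ 2144:Mon 2145:Tue 2146:Wed 2147:Thu 2148:Sat✓ 2149:Sun 2150:Mon 2151:Tue
Years with five Saturdays: 2108, 2109, 2114, 2115, 2120, 2125, 2126, 2131, 2136, 2137, 2142, 2143, 2148 → 13.

13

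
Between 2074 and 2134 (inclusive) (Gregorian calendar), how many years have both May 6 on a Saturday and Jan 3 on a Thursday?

0

Check each year's weekday for May 6 and Jan 3:
  2074: Sun/Wed  2075: Mon/Thu  2076: Wed/Fri  2077: Thu/Sun  2078: Fri/Mon  2079: Sat/Tue  2080: Mon/Wed  2081: Tue/Fri  2082: Wed/Sat  2083: Thu/Sun  2084: Sat/Mon  2085: Sun/Wed  2086: Mon/Thu  2087: Tue/Fri  …(33 more)…  2121: Tue/Fri  2122: Wed/Sat  2123: Thu/Sun  2124: Sat/Mon  2125: Sun/Wed  2126: Mon/Thu  2127: Tue/Fri  2128: Thu/Sat  2129: Fri/Mon  2130: Sat/Tue  2131: Sun/Wed  2132: Tue/Thu  2133: Wed/Sat  2134: Thu/Sun
Both conditions hold in: no year — 0.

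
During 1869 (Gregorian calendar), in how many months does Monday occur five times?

4

A month of length L has five Mondays iff its first Monday is on day ≤ L−28 (so day 1–3 in a 31-day month, 1–2 in a 30-day month, day 1 in a leap February).
Checking each month of 1869: Jan starts Fri (31d); Feb starts Mon (28d); Mar starts Mon (31d) ✓; Apr starts Thu (30d); May starts Sat (31d) ✓; Jun starts Tue (30d); Jul starts Thu (31d); Aug starts Sun (31d) ✓; Sep starts Wed (30d); Oct starts Fri (31d); Nov starts Mon (30d) ✓; Dec starts Wed (31d).
Five-Monday months: March, May, August, November → 4.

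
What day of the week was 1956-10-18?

January 1, 1956 is a Sunday.
October 18 is day 292 of the year, i.e. 291 days after Jan 1.
291 mod 7 = 4, so advance 4 weekdays from Sunday: Thursday.

Thursday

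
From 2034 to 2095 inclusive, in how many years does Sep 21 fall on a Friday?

Track Sep 21's weekday year by year (advancing +1, or +2 across a Feb 29):
  2034: Thu  2035: Fri (+1) ✓  2036: Sun (+2)  2037: Mon (+1)  2038: Tue (+1)
  2039: Wed (+1)  2040: Fri (+2) ✓  2041: Sat (+1)  2042: Sun (+1)  2043: Mon (+1)
  2044: Wed (+2)  2045: Thu (+1)  2046: Fri (+1) ✓  2047: Sat (+1)  … (34 more years) …
  2082: Mon (+1)  2083: Tue (+1)  2084: Thu (+2)  2085: Fri (+1) ✓  2086: Sat (+1)
  2087: Sun (+1)  2088: Tue (+2)  2089: Wed (+1)  2090: Thu (+1)  2091: Fri (+1) ✓
  2092: Sun (+2)  2093: Mon (+1)  2094: Tue (+1)  2095: Wed (+1)
Friday years: 2035, 2040, 2046, 2057, 2063, 2068, 2074, 2085, 2091 — 9 in total.

9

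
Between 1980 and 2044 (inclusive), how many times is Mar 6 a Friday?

Track Mar 6's weekday year by year (advancing +1, or +2 across a Feb 29):
  1980: Thu  1981: Fri (+1) ✓  1982: Sat (+1)  1983: Sun (+1)  1984: Tue (+2)
  1985: Wed (+1)  1986: Thu (+1)  1987: Fri (+1) ✓  1988: Sun (+2)  1989: Mon (+1)
  1990: Tue (+1)  1991: Wed (+1)  1992: Fri (+2) ✓  1993: Sat (+1)  … (37 more years) …
  2031: Thu (+1)  2032: Sat (+2)  2033: Sun (+1)  2034: Mon (+1)  2035: Tue (+1)
  2036: Thu (+2)  2037: Fri (+1) ✓  2038: Sat (+1)  2039: Sun (+1)  2040: Tue (+2)
  2041: Wed (+1)  2042: Thu (+1)  2043: Fri (+1) ✓  2044: Sun (+2)
Friday years: 1981, 1987, 1992, 1998, 2009, 2015, 2020, 2026, 2037, 2043 — 10 in total.

10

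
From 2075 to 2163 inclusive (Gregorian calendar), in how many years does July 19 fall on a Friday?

Track July 19's weekday year by year (advancing +1, or +2 across a Feb 29):
  2075: Fri ✓  2076: Sun (+2)  2077: Mon (+1)  2078: Tue (+1)  2079: Wed (+1)
  2080: Fri (+2) ✓  2081: Sat (+1)  2082: Sun (+1)  2083: Mon (+1)  2084: Wed (+2)
  2085: Thu (+1)  2086: Fri (+1) ✓  2087: Sat (+1)  2088: Mon (+2)  … (61 more years) …
  2150: Sun (+1)  2151: Mon (+1)  2152: Wed (+2)  2153: Thu (+1)  2154: Fri (+1) ✓
  2155: Sat (+1)  2156: Mon (+2)  2157: Tue (+1)  2158: Wed (+1)  2159: Thu (+1)
  2160: Sat (+2)  2161: Sun (+1)  2162: Mon (+1)  2163: Tue (+1)
Friday years: 2075, 2080, 2086, 2097, 2109, 2115, 2120, 2126, 2137, 2143, 2148, 2154 — 12 in total.

12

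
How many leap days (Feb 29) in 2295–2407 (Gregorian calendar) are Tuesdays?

4

Leap years in 2295–2407: 27 of them.
Feb 29 weekday advances by 5 (mod 7) from one leap year to the next four years later (or differs when a century non-leap intervenes).
Leap-day weekdays: 2296:Sat 2304:Mon 2308:Sat 2312:Thu 2316:Tue✓ 2320:Sun 2324:Fri 2328:Wed 2332:Mon 2336:Sat 2340:Thu 2344:Tue✓ 2348:Sun 2352:Fri 2356:Wed 2360:Mon 2364:Sat 2368:Thu 2372:Tue✓ 2376:Sun 2380:Fri 2384:Wed 2388:Mon 2392:Sat 2396:Thu 2400:Tue✓ 2404:Sun
Tuesday: 2316, 2344, 2372, 2400 → 4.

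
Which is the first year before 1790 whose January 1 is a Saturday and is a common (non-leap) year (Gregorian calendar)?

Jan 1 advances by 2 weekdays after a leap year and by 1 after a common year.
1790: Jan 1 is Friday.
1789: Thursday
1788: Tuesday (leap)
1787: Monday
1786: Sunday
1785: Saturday
1785 begins on a Saturday and is a common year.

1785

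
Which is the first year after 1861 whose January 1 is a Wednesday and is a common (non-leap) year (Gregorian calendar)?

Jan 1 advances by 2 weekdays after a leap year and by 1 after a common year.
1861: Jan 1 is Tuesday.
1862: Wednesday
1862 begins on a Wednesday and is a common year.

1862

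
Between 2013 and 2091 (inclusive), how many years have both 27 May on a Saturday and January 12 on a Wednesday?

3

Check each year's weekday for 27 May and January 12:
  2013: Mon/Sat  2014: Tue/Sun  2015: Wed/Mon  2016: Fri/Tue  2017: Sat/Thu  2018: Sun/Fri  2019: Mon/Sat  2020: Wed/Sun  2021: Thu/Tue  2022: Fri/Wed  2023: Sat/Thu  2024: Mon/Fri  2025: Tue/Sun  2026: Wed/Mon  …(51 more)…  2078: Fri/Wed  2079: Sat/Thu  2080: Mon/Fri  2081: Tue/Sun  2082: Wed/Mon  2083: Thu/Tue  2084: Sat/Wed ✓  2085: Sun/Fri  2086: Mon/Sat  2087: Tue/Sun  2088: Thu/Mon  2089: Fri/Wed  2090: Sat/Thu  2091: Sun/Fri
Both conditions hold in: 2028, 2056, 2084 — 3.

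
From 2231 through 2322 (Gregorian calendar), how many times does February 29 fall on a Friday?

Leap years in 2231–2322: 22 of them.
Feb 29 weekday advances by 5 (mod 7) from one leap year to the next four years later (or differs when a century non-leap intervenes).
Leap-day weekdays: 2232:Wed 2236:Mon 2240:Sat 2244:Thu 2248:Tue 2252:Sun 2256:Fri✓ 2260:Wed 2264:Mon 2268:Sat 2272:Thu 2276:Tue 2280:Sun 2284:Fri✓ 2288:Wed 2292:Mon 2296:Sat 2304:Mon 2308:Sat 2312:Thu 2316:Tue 2320:Sun
Friday: 2256, 2284 → 2.

2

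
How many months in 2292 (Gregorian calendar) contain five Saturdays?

5

A month of length L has five Saturdays iff its first Saturday is on day ≤ L−28 (so day 1–3 in a 31-day month, 1–2 in a 30-day month, day 1 in a leap February).
Checking each month of 2292: Jan starts Fri (31d) ✓; Feb starts Mon (29d); Mar starts Tue (31d); Apr starts Fri (30d) ✓; May starts Sun (31d); Jun starts Wed (30d); Jul starts Fri (31d) ✓; Aug starts Mon (31d); Sep starts Thu (30d); Oct starts Sat (31d) ✓; Nov starts Tue (30d); Dec starts Thu (31d) ✓.
Five-Saturday months: January, April, July, October, December → 5.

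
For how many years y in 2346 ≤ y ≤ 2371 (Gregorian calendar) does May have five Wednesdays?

10

May has 31 days; it has five Wednesdays when Wednesday falls among the first (month-length − 28) days — i.e. when May 1 is one of Wednesday/Tuesday/Monday.
May 1 by year: 2346:Wed✓ 2347:Thu 2348:Sat 2349:Sun 2350:Mon✓ 2351:Tue✓ 2352:Thu 2353:Fri 2354:Sat 2355:Sun 2356:Tue✓ 2357:Wed✓ 2358:Thu 2359:Fri 2360:Sun 2361:Mon✓ 2362:Tue✓ 2363:Wed✓ 2364:Fri 2365:Sat 2366:Sun 2367:Mon✓ 2368:Wed✓ 2369:Thu 2370:Fri 2371:Sat
Years with five Wednesdays: 2346, 2350, 2351, 2356, 2357, 2361, 2362, 2363, 2367, 2368 → 10.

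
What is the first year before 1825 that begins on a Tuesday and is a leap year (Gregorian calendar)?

Jan 1 advances by 2 weekdays after a leap year and by 1 after a common year.
1825: Jan 1 is Saturday.
1824: Thursday (leap)
1823: Wednesday
1822: Tuesday
1821: Monday
1820: Saturday (leap)
1819: Friday
1818: Thursday
1817: Wednesday
1816: Monday (leap)
1815: Sunday
1814: Saturday
1813: Friday
1812: Wednesday (leap)
1811: Tuesday
1810: Monday
1809: Sunday
1808: Friday (leap)
1807: Thursday
1806: Wednesday
1805: Tuesday
1804: Sunday (leap)
1803: Saturday
1802: Friday
1801: Thursday
1800: Wednesday
1799: Tuesday
1798: Monday
1797: Sunday
1796: Friday (leap)
1795: Thursday
1794: Wednesday
1793: Tuesday
1792: Sunday (leap)
1791: Saturday
1790: Friday
1789: Thursday
1788: Tuesday (leap)
1788 begins on a Tuesday and is a leap year.

1788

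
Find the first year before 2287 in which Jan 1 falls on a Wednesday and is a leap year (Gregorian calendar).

Jan 1 advances by 2 weekdays after a leap year and by 1 after a common year.
2287: Jan 1 is Saturday.
2286: Friday
2285: Thursday
2284: Tuesday (leap)
2283: Monday
2282: Sunday
2281: Saturday
2280: Thursday (leap)
2279: Wednesday
2278: Tuesday
2277: Monday
2276: Saturday (leap)
2275: Friday
2274: Thursday
2273: Wednesday
2272: Monday (leap)
2271: Sunday
2270: Saturday
2269: Friday
2268: Wednesday (leap)
2268 begins on a Wednesday and is a leap year.

2268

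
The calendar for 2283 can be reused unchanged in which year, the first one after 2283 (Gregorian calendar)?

2294

Two years share a calendar iff Jan 1 falls on the same weekday and both are leap or both are common. 2283: Jan 1 is Monday, common year.
2284: Jan 1 Tuesday, leap
2285: Jan 1 Thursday, common
2286: Jan 1 Friday, common
2287: Jan 1 Saturday, common
2288: Jan 1 Sunday, leap
2289: Jan 1 Tuesday, common
2290: Jan 1 Wednesday, common
2291: Jan 1 Thursday, common
2292: Jan 1 Friday, leap
2293: Jan 1 Sunday, common
2294: Jan 1 Monday, common
2294 matches on both conditions.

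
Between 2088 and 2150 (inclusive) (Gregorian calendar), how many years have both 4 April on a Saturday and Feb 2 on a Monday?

Check each year's weekday for 4 April and Feb 2:
  2088: Sun/Mon  2089: Mon/Wed  2090: Tue/Thu  2091: Wed/Fri  2092: Fri/Sat  2093: Sat/Mon ✓  2094: Sun/Tue  2095: Mon/Wed  2096: Wed/Thu  2097: Thu/Sat  2098: Fri/Sun  2099: Sat/Mon ✓  2100: Sun/Tue  2101: Mon/Wed  …(35 more)…  2137: Thu/Sat  2138: Fri/Sun  2139: Sat/Mon ✓  2140: Mon/Tue  2141: Tue/Thu  2142: Wed/Fri  2143: Thu/Sat  2144: Sat/Sun  2145: Sun/Tue  2146: Mon/Wed  2147: Tue/Thu  2148: Thu/Fri  2149: Fri/Sun  2150: Sat/Mon ✓
Both conditions hold in: 2093, 2099, 2105, 2111, 2122, 2133, 2139, 2150 — 8.

8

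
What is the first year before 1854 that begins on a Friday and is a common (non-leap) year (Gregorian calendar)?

1847

Jan 1 advances by 2 weekdays after a leap year and by 1 after a common year.
1854: Jan 1 is Sunday.
1853: Saturday
1852: Thursday (leap)
1851: Wednesday
1850: Tuesday
1849: Monday
1848: Saturday (leap)
1847: Friday
1847 begins on a Friday and is a common year.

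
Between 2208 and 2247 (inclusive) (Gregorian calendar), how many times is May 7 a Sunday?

6

Track May 7's weekday year by year (advancing +1, or +2 across a Feb 29):
  2208: Sat  2209: Sun (+1) ✓  2210: Mon (+1)  2211: Tue (+1)  2212: Thu (+2)
  2213: Fri (+1)  2214: Sat (+1)  2215: Sun (+1) ✓  2216: Tue (+2)  2217: Wed (+1)
  2218: Thu (+1)  2219: Fri (+1)  2220: Sun (+2) ✓  2221: Mon (+1)  … (12 more years) …
  2234: Wed (+1)  2235: Thu (+1)  2236: Sat (+2)  2237: Sun (+1) ✓  2238: Mon (+1)
  2239: Tue (+1)  2240: Thu (+2)  2241: Fri (+1)  2242: Sat (+1)  2243: Sun (+1) ✓
  2244: Tue (+2)  2245: Wed (+1)  2246: Thu (+1)  2247: Fri (+1)
Sunday years: 2209, 2215, 2220, 2226, 2237, 2243 — 6 in total.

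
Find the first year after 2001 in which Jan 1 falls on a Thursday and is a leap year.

2004

Jan 1 advances by 2 weekdays after a leap year and by 1 after a common year.
2001: Jan 1 is Monday.
2002: Tuesday
2003: Wednesday
2004: Thursday (leap)
2004 begins on a Thursday and is a leap year.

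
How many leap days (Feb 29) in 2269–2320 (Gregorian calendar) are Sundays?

2

Leap years in 2269–2320: 12 of them.
Feb 29 weekday advances by 5 (mod 7) from one leap year to the next four years later (or differs when a century non-leap intervenes).
Leap-day weekdays: 2272:Thu 2276:Tue 2280:Sun✓ 2284:Fri 2288:Wed 2292:Mon 2296:Sat 2304:Mon 2308:Sat 2312:Thu 2316:Tue 2320:Sun✓
Sunday: 2280, 2320 → 2.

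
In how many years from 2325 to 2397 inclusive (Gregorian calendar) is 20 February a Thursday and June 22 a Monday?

3

Check each year's weekday for 20 February and June 22:
  2325: Fri/Mon  2326: Sat/Tue  2327: Sun/Wed  2328: Mon/Fri  2329: Wed/Sat  2330: Thu/Sun  2331: Fri/Mon  2332: Sat/Wed  2333: Mon/Thu  2334: Tue/Fri  2335: Wed/Sat  2336: Thu/Mon ✓  2337: Sat/Tue  2338: Sun/Wed  …(45 more)…  2384: Mon/Fri  2385: Wed/Sat  2386: Thu/Sun  2387: Fri/Mon  2388: Sat/Wed  2389: Mon/Thu  2390: Tue/Fri  2391: Wed/Sat  2392: Thu/Mon ✓  2393: Sat/Tue  2394: Sun/Wed  2395: Mon/Thu  2396: Tue/Sat  2397: Thu/Sun
Both conditions hold in: 2336, 2364, 2392 — 3.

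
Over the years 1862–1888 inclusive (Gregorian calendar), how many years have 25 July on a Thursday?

Track 25 July's weekday year by year (advancing +1, or +2 across a Feb 29):
  1862: Fri  1863: Sat (+1)  1864: Mon (+2)  1865: Tue (+1)  1866: Wed (+1)
  1867: Thu (+1) ✓  1868: Sat (+2)  1869: Sun (+1)  1870: Mon (+1)  1871: Tue (+1)
  1872: Thu (+2) ✓  1873: Fri (+1)  1874: Sat (+1)  1875: Sun (+1)  1876: Tue (+2)
  1877: Wed (+1)  1878: Thu (+1) ✓  1879: Fri (+1)  1880: Sun (+2)  1881: Mon (+1)
  1882: Tue (+1)  1883: Wed (+1)  1884: Fri (+2)  1885: Sat (+1)  1886: Sun (+1)
  1887: Mon (+1)  1888: Wed (+2)
Thursday years: 1867, 1872, 1878 — 3 in total.

3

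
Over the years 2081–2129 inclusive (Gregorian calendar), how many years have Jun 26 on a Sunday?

Track Jun 26's weekday year by year (advancing +1, or +2 across a Feb 29):
  2081: Thu  2082: Fri (+1)  2083: Sat (+1)  2084: Mon (+2)  2085: Tue (+1)
  2086: Wed (+1)  2087: Thu (+1)  2088: Sat (+2)  2089: Sun (+1) ✓  2090: Mon (+1)
  2091: Tue (+1)  2092: Thu (+2)  2093: Fri (+1)  2094: Sat (+1)  … (21 more years) …
  2116: Fri (+2)  2117: Sat (+1)  2118: Sun (+1) ✓  2119: Mon (+1)  2120: Wed (+2)
  2121: Thu (+1)  2122: Fri (+1)  2123: Sat (+1)  2124: Mon (+2)  2125: Tue (+1)
  2126: Wed (+1)  2127: Thu (+1)  2128: Sat (+2)  2129: Sun (+1) ✓
Sunday years: 2089, 2095, 2101, 2107, 2112, 2118, 2129 — 7 in total.

7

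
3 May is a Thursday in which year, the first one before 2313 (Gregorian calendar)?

From one year to the next, a fixed date's weekday advances by 1, or by 2 when a Feb 29 lies between the two dates.
2313: May 3 is Saturday.
2312: Friday (−1)
2311: Wednesday (−2)
2310: Tuesday (−1)
2309: Monday (−1)
2308: Sunday (−1)
2307: Friday (−2)
2306: Thursday (−1)
3 May falls on a Thursday in 2306.

2306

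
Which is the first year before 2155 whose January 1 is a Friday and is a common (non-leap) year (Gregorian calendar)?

Jan 1 advances by 2 weekdays after a leap year and by 1 after a common year.
2155: Jan 1 is Wednesday.
2154: Tuesday
2153: Monday
2152: Saturday (leap)
2151: Friday
2151 begins on a Friday and is a common year.

2151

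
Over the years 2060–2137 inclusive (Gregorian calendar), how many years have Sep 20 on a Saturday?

Track Sep 20's weekday year by year (advancing +1, or +2 across a Feb 29):
  2060: Mon  2061: Tue (+1)  2062: Wed (+1)  2063: Thu (+1)  2064: Sat (+2) ✓
  2065: Sun (+1)  2066: Mon (+1)  2067: Tue (+1)  2068: Thu (+2)  2069: Fri (+1)
  2070: Sat (+1) ✓  2071: Sun (+1)  2072: Tue (+2)  2073: Wed (+1)  … (50 more years) …
  2124: Wed (+2)  2125: Thu (+1)  2126: Fri (+1)  2127: Sat (+1) ✓  2128: Mon (+2)
  2129: Tue (+1)  2130: Wed (+1)  2131: Thu (+1)  2132: Sat (+2) ✓  2133: Sun (+1)
  2134: Mon (+1)  2135: Tue (+1)  2136: Thu (+2)  2137: Fri (+1)
Saturday years: 2064, 2070, 2081, 2087, 2092, 2098, 2104, 2110, 2121, 2127, 2132 — 11 in total.

11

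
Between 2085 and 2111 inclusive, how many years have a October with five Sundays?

October has 31 days; it has five Sundays when Sunday falls among the first (month-length − 28) days — i.e. when October 1 is one of Sunday/Saturday/Friday.
October 1 by year: 2085:Mon 2086:Tue 2087:Wed 2088:Fri✓ 2089:Sat✓ 2090:Sun✓ 2091:Mon 2092:Wed 2093:Thu 2094:Fri✓ 2095:Sat✓ 2096:Mon 2097:Tue 2098:Wed 2099:Thu 2100:Fri✓ 2101:Sat✓ 2102:Sun✓ 2103:Mon 2104:Wed 2105:Thu 2106:Fri✓ 2107:Sat✓ 2108:Mon 2109:Tue 2110:Wed 2111:Thu
Years with five Sundays: 2088, 2089, 2090, 2094, 2095, 2100, 2101, 2102, 2106, 2107 → 10.

10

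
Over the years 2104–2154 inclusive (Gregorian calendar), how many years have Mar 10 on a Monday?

7

Track Mar 10's weekday year by year (advancing +1, or +2 across a Feb 29):
  2104: Mon ✓  2105: Tue (+1)  2106: Wed (+1)  2107: Thu (+1)  2108: Sat (+2)
  2109: Sun (+1)  2110: Mon (+1) ✓  2111: Tue (+1)  2112: Thu (+2)  2113: Fri (+1)
  2114: Sat (+1)  2115: Sun (+1)  2116: Tue (+2)  2117: Wed (+1)  … (23 more years) …
  2141: Fri (+1)  2142: Sat (+1)  2143: Sun (+1)  2144: Tue (+2)  2145: Wed (+1)
  2146: Thu (+1)  2147: Fri (+1)  2148: Sun (+2)  2149: Mon (+1) ✓  2150: Tue (+1)
  2151: Wed (+1)  2152: Fri (+2)  2153: Sat (+1)  2154: Sun (+1)
Monday years: 2104, 2110, 2121, 2127, 2132, 2138, 2149 — 7 in total.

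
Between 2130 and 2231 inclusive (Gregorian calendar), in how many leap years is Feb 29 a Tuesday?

3

Leap years in 2130–2231: 24 of them.
Feb 29 weekday advances by 5 (mod 7) from one leap year to the next four years later (or differs when a century non-leap intervenes).
Leap-day weekdays: 2132:Fri 2136:Wed 2140:Mon 2144:Sat 2148:Thu 2152:Tue✓ 2156:Sun 2160:Fri 2164:Wed 2168:Mon 2172:Sat 2176:Thu 2180:Tue✓ 2184:Sun 2188:Fri 2192:Wed 2196:Mon 2204:Wed 2208:Mon 2212:Sat 2216:Thu 2220:Tue✓ 2224:Sun 2228:Fri
Tuesday: 2152, 2180, 2220 → 3.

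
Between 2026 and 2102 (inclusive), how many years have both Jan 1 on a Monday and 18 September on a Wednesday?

2

Check each year's weekday for Jan 1 and 18 September:
  2026: Thu/Fri  2027: Fri/Sat  2028: Sat/Mon  2029: Mon/Tue  2030: Tue/Wed  2031: Wed/Thu  2032: Thu/Sat  2033: Sat/Sun  2034: Sun/Mon  2035: Mon/Tue  2036: Tue/Thu  2037: Thu/Fri  2038: Fri/Sat  2039: Sat/Sun  …(49 more)…  2089: Sat/Sun  2090: Sun/Mon  2091: Mon/Tue  2092: Tue/Thu  2093: Thu/Fri  2094: Fri/Sat  2095: Sat/Sun  2096: Sun/Tue  2097: Tue/Wed  2098: Wed/Thu  2099: Thu/Fri  2100: Fri/Sat  2101: Sat/Sun  2102: Sun/Mon
Both conditions hold in: 2052, 2080 — 2.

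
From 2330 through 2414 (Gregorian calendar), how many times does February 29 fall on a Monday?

3

Leap years in 2330–2414: 21 of them.
Feb 29 weekday advances by 5 (mod 7) from one leap year to the next four years later (or differs when a century non-leap intervenes).
Leap-day weekdays: 2332:Mon✓ 2336:Sat 2340:Thu 2344:Tue 2348:Sun 2352:Fri 2356:Wed 2360:Mon✓ 2364:Sat 2368:Thu 2372:Tue 2376:Sun 2380:Fri 2384:Wed 2388:Mon✓ 2392:Sat 2396:Thu 2400:Tue 2404:Sun 2408:Fri 2412:Wed
Monday: 2332, 2360, 2388 → 3.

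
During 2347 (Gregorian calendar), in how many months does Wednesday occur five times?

5

A month of length L has five Wednesdays iff its first Wednesday is on day ≤ L−28 (so day 1–3 in a 31-day month, 1–2 in a 30-day month, day 1 in a leap February).
Checking each month of 2347: Jan starts Wed (31d) ✓; Feb starts Sat (28d); Mar starts Sat (31d); Apr starts Tue (30d) ✓; May starts Thu (31d); Jun starts Sun (30d); Jul starts Tue (31d) ✓; Aug starts Fri (31d); Sep starts Mon (30d); Oct starts Wed (31d) ✓; Nov starts Sat (30d); Dec starts Mon (31d) ✓.
Five-Wednesday months: January, April, July, October, December → 5.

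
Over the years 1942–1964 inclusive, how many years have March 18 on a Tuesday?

3

Track March 18's weekday year by year (advancing +1, or +2 across a Feb 29):
  1942: Wed  1943: Thu (+1)  1944: Sat (+2)  1945: Sun (+1)  1946: Mon (+1)
  1947: Tue (+1) ✓  1948: Thu (+2)  1949: Fri (+1)  1950: Sat (+1)  1951: Sun (+1)
  1952: Tue (+2) ✓  1953: Wed (+1)  1954: Thu (+1)  1955: Fri (+1)  1956: Sun (+2)
  1957: Mon (+1)  1958: Tue (+1) ✓  1959: Wed (+1)  1960: Fri (+2)  1961: Sat (+1)
  1962: Sun (+1)  1963: Mon (+1)  1964: Wed (+2)
Tuesday years: 1947, 1952, 1958 — 3 in total.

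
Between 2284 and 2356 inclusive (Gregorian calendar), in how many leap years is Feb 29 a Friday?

3

Leap years in 2284–2356: 18 of them.
Feb 29 weekday advances by 5 (mod 7) from one leap year to the next four years later (or differs when a century non-leap intervenes).
Leap-day weekdays: 2284:Fri✓ 2288:Wed 2292:Mon 2296:Sat 2304:Mon 2308:Sat 2312:Thu 2316:Tue 2320:Sun 2324:Fri✓ 2328:Wed 2332:Mon 2336:Sat 2340:Thu 2344:Tue 2348:Sun 2352:Fri✓ 2356:Wed
Friday: 2284, 2324, 2352 → 3.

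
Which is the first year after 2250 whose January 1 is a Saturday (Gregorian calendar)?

2253

Jan 1 advances by 2 weekdays after a leap year and by 1 after a common year.
2250: Jan 1 is Tuesday.
2251: Wednesday
2252: Thursday (leap)
2253: Saturday
2253 begins on a Saturday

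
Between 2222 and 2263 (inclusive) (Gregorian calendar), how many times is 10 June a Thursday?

6

Track 10 June's weekday year by year (advancing +1, or +2 across a Feb 29):
  2222: Mon  2223: Tue (+1)  2224: Thu (+2) ✓  2225: Fri (+1)  2226: Sat (+1)
  2227: Sun (+1)  2228: Tue (+2)  2229: Wed (+1)  2230: Thu (+1) ✓  2231: Fri (+1)
  2232: Sun (+2)  2233: Mon (+1)  2234: Tue (+1)  2235: Wed (+1)  … (14 more years) …
  2250: Mon (+1)  2251: Tue (+1)  2252: Thu (+2) ✓  2253: Fri (+1)  2254: Sat (+1)
  2255: Sun (+1)  2256: Tue (+2)  2257: Wed (+1)  2258: Thu (+1) ✓  2259: Fri (+1)
  2260: Sun (+2)  2261: Mon (+1)  2262: Tue (+1)  2263: Wed (+1)
Thursday years: 2224, 2230, 2241, 2247, 2252, 2258 — 6 in total.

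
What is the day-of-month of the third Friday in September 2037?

September 1, 2037 is a Tuesday, so the first Friday is the 4th.
The third Friday is 4 + 14 = 18.

18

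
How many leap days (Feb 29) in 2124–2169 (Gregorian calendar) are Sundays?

2

Leap years in 2124–2169: 12 of them.
Feb 29 weekday advances by 5 (mod 7) from one leap year to the next four years later (or differs when a century non-leap intervenes).
Leap-day weekdays: 2124:Tue 2128:Sun✓ 2132:Fri 2136:Wed 2140:Mon 2144:Sat 2148:Thu 2152:Tue 2156:Sun✓ 2160:Fri 2164:Wed 2168:Mon
Sunday: 2128, 2156 → 2.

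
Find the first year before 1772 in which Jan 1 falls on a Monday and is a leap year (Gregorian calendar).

1748

Jan 1 advances by 2 weekdays after a leap year and by 1 after a common year.
1772: Jan 1 is Wednesday (leap).
1771: Tuesday
1770: Monday
1769: Sunday
1768: Friday (leap)
1767: Thursday
1766: Wednesday
1765: Tuesday
1764: Sunday (leap)
1763: Saturday
1762: Friday
1761: Thursday
1760: Tuesday (leap)
1759: Monday
1758: Sunday
1757: Saturday
1756: Thursday (leap)
1755: Wednesday
1754: Tuesday
1753: Monday
1752: Saturday (leap)
1751: Friday
1750: Thursday
1749: Wednesday
1748: Monday (leap)
1748 begins on a Monday and is a leap year.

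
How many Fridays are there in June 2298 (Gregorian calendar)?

4

June 2298 has 30 days and begins on Wednesday.
The first Friday is June 3.
Fridays fall on 3, 10, 17, 24 — that's 4.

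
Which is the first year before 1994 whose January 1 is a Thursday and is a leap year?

Jan 1 advances by 2 weekdays after a leap year and by 1 after a common year.
1994: Jan 1 is Saturday.
1993: Friday
1992: Wednesday (leap)
1991: Tuesday
1990: Monday
1989: Sunday
1988: Friday (leap)
1987: Thursday
1986: Wednesday
1985: Tuesday
1984: Sunday (leap)
1983: Saturday
1982: Friday
1981: Thursday
1980: Tuesday (leap)
1979: Monday
1978: Sunday
1977: Saturday
1976: Thursday (leap)
1976 begins on a Thursday and is a leap year.

1976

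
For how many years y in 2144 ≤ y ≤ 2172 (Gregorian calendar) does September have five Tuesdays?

9

September has 30 days; it has five Tuesdays when Tuesday falls among the first (month-length − 28) days — i.e. when September 1 is one of Tuesday/Monday.
September 1 by year: 2144:Tue✓ 2145:Wed 2146:Thu 2147:Fri 2148:Sun 2149:Mon✓ 2150:Tue✓ 2151:Wed 2152:Fri 2153:Sat 2154:Sun 2155:Mon✓ 2156:Wed 2157:Thu 2158:Fri 2159:Sat 2160:Mon✓ 2161:Tue✓ 2162:Wed 2163:Thu 2164:Sat 2165:Sun 2166:Mon✓ 2167:Tue✓ 2168:Thu 2169:Fri 2170:Sat 2171:Sun 2172:Tue✓
Years with five Tuesdays: 2144, 2149, 2150, 2155, 2160, 2161, 2166, 2167, 2172 → 9.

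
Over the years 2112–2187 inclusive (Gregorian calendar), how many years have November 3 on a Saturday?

11

Track November 3's weekday year by year (advancing +1, or +2 across a Feb 29):
  2112: Thu  2113: Fri (+1)  2114: Sat (+1) ✓  2115: Sun (+1)  2116: Tue (+2)
  2117: Wed (+1)  2118: Thu (+1)  2119: Fri (+1)  2120: Sun (+2)  2121: Mon (+1)
  2122: Tue (+1)  2123: Wed (+1)  2124: Fri (+2)  2125: Sat (+1) ✓  … (48 more years) …
  2174: Thu (+1)  2175: Fri (+1)  2176: Sun (+2)  2177: Mon (+1)  2178: Tue (+1)
  2179: Wed (+1)  2180: Fri (+2)  2181: Sat (+1) ✓  2182: Sun (+1)  2183: Mon (+1)
  2184: Wed (+2)  2185: Thu (+1)  2186: Fri (+1)  2187: Sat (+1) ✓
Saturday years: 2114, 2125, 2131, 2136, 2142, 2153, 2159, 2164, 2170, 2181, 2187 — 11 in total.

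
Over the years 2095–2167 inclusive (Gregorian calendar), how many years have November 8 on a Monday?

10

Track November 8's weekday year by year (advancing +1, or +2 across a Feb 29):
  2095: Tue  2096: Thu (+2)  2097: Fri (+1)  2098: Sat (+1)  2099: Sun (+1)
  2100: Mon (+1) ✓  2101: Tue (+1)  2102: Wed (+1)  2103: Thu (+1)  2104: Sat (+2)
  2105: Sun (+1)  2106: Mon (+1) ✓  2107: Tue (+1)  2108: Thu (+2)  … (45 more years) …
  2154: Fri (+1)  2155: Sat (+1)  2156: Mon (+2) ✓  2157: Tue (+1)  2158: Wed (+1)
  2159: Thu (+1)  2160: Sat (+2)  2161: Sun (+1)  2162: Mon (+1) ✓  2163: Tue (+1)
  2164: Thu (+2)  2165: Fri (+1)  2166: Sat (+1)  2167: Sun (+1)
Monday years: 2100, 2106, 2117, 2123, 2128, 2134, 2145, 2151, 2156, 2162 — 10 in total.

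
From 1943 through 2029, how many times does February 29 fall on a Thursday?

Leap years in 1943–2029: 22 of them.
Feb 29 weekday advances by 5 (mod 7) from one leap year to the next four years later (or differs when a century non-leap intervenes).
Leap-day weekdays: 1944:Tue 1948:Sun 1952:Fri 1956:Wed 1960:Mon 1964:Sat 1968:Thu✓ 1972:Tue 1976:Sun 1980:Fri 1984:Wed 1988:Mon 1992:Sat 1996:Thu✓ 2000:Tue 2004:Sun 2008:Fri 2012:Wed 2016:Mon 2020:Sat 2024:Thu✓ 2028:Tue
Thursday: 1968, 1996, 2024 → 3.

3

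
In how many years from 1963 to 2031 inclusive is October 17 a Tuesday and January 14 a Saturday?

Check each year's weekday for October 17 and January 14:
  1963: Thu/Mon  1964: Sat/Tue  1965: Sun/Thu  1966: Mon/Fri  1967: Tue/Sat ✓  1968: Thu/Sun  1969: Fri/Tue  1970: Sat/Wed  1971: Sun/Thu  1972: Tue/Fri  1973: Wed/Sun  1974: Thu/Mon  1975: Fri/Tue  1976: Sun/Wed  …(41 more)…  2018: Wed/Sun  2019: Thu/Mon  2020: Sat/Tue  2021: Sun/Thu  2022: Mon/Fri  2023: Tue/Sat ✓  2024: Thu/Sun  2025: Fri/Tue  2026: Sat/Wed  2027: Sun/Thu  2028: Tue/Fri  2029: Wed/Sun  2030: Thu/Mon  2031: Fri/Tue
Both conditions hold in: 1967, 1978, 1989, 1995, 2006, 2017, 2023 — 7.

7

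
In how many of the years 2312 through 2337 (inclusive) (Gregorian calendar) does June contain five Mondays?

June has 30 days; it has five Mondays when Monday falls among the first (month-length − 28) days — i.e. when June 1 is one of Monday/Sunday.
June 1 by year: 2312:Sat 2313:Sun✓ 2314:Mon✓ 2315:Tue 2316:Thu 2317:Fri 2318:Sat 2319:Sun✓ 2320:Tue 2321:Wed 2322:Thu 2323:Fri 2324:Sun✓ 2325:Mon✓ 2326:Tue 2327:Wed 2328:Fri 2329:Sat 2330:Sun✓ 2331:Mon✓ 2332:Wed 2333:Thu 2334:Fri 2335:Sat 2336:Mon✓ 2337:Tue
Years with five Mondays: 2313, 2314, 2319, 2324, 2325, 2330, 2331, 2336 → 8.

8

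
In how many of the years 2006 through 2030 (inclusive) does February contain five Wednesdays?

1

February has 28 days (29 in leap years); it has five Wednesdays when Wednesday falls among the first (month-length − 28) days — i.e. when February 1 is Wednesday in a leap year (never in a common year).
February 1 by year: 2006:Wed 2007:Thu 2008:Fri 2009:Sun 2010:Mon 2011:Tue 2012:Wed✓ 2013:Fri 2014:Sat 2015:Sun 2016:Mon 2017:Wed 2018:Thu 2019:Fri 2020:Sat 2021:Mon 2022:Tue 2023:Wed 2024:Thu 2025:Sat 2026:Sun 2027:Mon 2028:Tue 2029:Thu 2030:Fri
Years with five Wednesdays: 2012 → 1.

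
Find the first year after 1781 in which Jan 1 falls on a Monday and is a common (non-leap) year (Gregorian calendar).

1787

Jan 1 advances by 2 weekdays after a leap year and by 1 after a common year.
1781: Jan 1 is Monday.
1782: Tuesday
1783: Wednesday
1784: Thursday (leap)
1785: Saturday
1786: Sunday
1787: Monday
1787 begins on a Monday and is a common year.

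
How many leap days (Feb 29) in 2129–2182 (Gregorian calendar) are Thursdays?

Leap years in 2129–2182: 13 of them.
Feb 29 weekday advances by 5 (mod 7) from one leap year to the next four years later (or differs when a century non-leap intervenes).
Leap-day weekdays: 2132:Fri 2136:Wed 2140:Mon 2144:Sat 2148:Thu✓ 2152:Tue 2156:Sun 2160:Fri 2164:Wed 2168:Mon 2172:Sat 2176:Thu✓ 2180:Tue
Thursday: 2148, 2176 → 2.

2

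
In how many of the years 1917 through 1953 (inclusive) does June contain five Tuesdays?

10

June has 30 days; it has five Tuesdays when Tuesday falls among the first (month-length − 28) days — i.e. when June 1 is one of Tuesday/Monday.
June 1 by year: 1917:Fri 1918:Sat 1919:Sun 1920:Tue✓ 1921:Wed 1922:Thu 1923:Fri 1924:Sun 1925:Mon✓ 1926:Tue✓ 1927:Wed 1928:Fri 1929:Sat 1930:Sun 1931:Mon✓ …(7 more)… 1939:Thu 1940:Sat 1941:Sun 1942:Mon✓ 1943:Tue✓ 1944:Thu 1945:Fri 1946:Sat 1947:Sun 1948:Tue✓ 1949:Wed 1950:Thu 1951:Fri 1952:Sun 1953:Mon✓
Years with five Tuesdays: 1920, 1925, 1926, 1931, 1936, 1937, 1942, 1943, 1948, 1953 → 10.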